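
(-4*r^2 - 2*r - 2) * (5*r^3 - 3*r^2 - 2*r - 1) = -20*r^5 + 2*r^4 + 4*r^3 + 14*r^2 + 6*r + 2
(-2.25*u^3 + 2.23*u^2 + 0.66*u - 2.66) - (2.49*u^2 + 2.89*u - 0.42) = -2.25*u^3 - 0.26*u^2 - 2.23*u - 2.24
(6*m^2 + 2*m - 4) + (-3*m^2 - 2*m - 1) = 3*m^2 - 5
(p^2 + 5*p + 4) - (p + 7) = p^2 + 4*p - 3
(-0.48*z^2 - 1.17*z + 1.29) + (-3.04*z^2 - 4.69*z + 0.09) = -3.52*z^2 - 5.86*z + 1.38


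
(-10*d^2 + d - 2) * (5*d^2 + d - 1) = -50*d^4 - 5*d^3 + d^2 - 3*d + 2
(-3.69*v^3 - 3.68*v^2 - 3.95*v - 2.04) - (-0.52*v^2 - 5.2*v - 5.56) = -3.69*v^3 - 3.16*v^2 + 1.25*v + 3.52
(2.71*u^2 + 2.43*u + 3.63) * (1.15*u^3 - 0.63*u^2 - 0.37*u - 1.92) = 3.1165*u^5 + 1.0872*u^4 + 1.6409*u^3 - 8.3892*u^2 - 6.0087*u - 6.9696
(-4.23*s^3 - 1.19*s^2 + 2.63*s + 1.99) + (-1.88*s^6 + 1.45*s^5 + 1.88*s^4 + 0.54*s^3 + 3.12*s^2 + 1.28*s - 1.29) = -1.88*s^6 + 1.45*s^5 + 1.88*s^4 - 3.69*s^3 + 1.93*s^2 + 3.91*s + 0.7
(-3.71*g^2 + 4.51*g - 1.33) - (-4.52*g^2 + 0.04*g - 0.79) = 0.81*g^2 + 4.47*g - 0.54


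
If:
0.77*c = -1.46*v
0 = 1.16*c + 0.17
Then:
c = -0.15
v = 0.08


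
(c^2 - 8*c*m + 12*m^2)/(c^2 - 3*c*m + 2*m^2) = (c - 6*m)/(c - m)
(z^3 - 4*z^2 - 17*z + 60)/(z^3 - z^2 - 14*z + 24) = (z - 5)/(z - 2)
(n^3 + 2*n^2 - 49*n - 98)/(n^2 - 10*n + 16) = (n^3 + 2*n^2 - 49*n - 98)/(n^2 - 10*n + 16)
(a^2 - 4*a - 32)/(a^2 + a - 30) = (a^2 - 4*a - 32)/(a^2 + a - 30)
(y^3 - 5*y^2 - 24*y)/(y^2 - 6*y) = (y^2 - 5*y - 24)/(y - 6)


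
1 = 1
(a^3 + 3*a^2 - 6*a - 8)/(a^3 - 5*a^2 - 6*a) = (a^2 + 2*a - 8)/(a*(a - 6))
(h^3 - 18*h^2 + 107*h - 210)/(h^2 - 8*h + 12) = (h^2 - 12*h + 35)/(h - 2)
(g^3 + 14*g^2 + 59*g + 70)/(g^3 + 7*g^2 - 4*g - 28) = (g + 5)/(g - 2)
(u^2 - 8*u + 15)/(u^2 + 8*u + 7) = (u^2 - 8*u + 15)/(u^2 + 8*u + 7)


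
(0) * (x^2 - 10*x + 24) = 0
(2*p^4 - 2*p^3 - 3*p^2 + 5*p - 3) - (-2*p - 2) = 2*p^4 - 2*p^3 - 3*p^2 + 7*p - 1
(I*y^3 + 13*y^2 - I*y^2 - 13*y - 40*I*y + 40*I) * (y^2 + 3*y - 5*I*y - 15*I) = I*y^5 + 18*y^4 + 2*I*y^4 + 36*y^3 - 108*I*y^3 - 254*y^2 - 210*I*y^2 - 400*y + 315*I*y + 600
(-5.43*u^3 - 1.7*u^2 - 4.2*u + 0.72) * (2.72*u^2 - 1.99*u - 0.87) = -14.7696*u^5 + 6.1817*u^4 - 3.3169*u^3 + 11.7954*u^2 + 2.2212*u - 0.6264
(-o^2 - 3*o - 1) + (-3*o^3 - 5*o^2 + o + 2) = -3*o^3 - 6*o^2 - 2*o + 1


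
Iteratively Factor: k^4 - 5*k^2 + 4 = (k + 1)*(k^3 - k^2 - 4*k + 4) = (k - 2)*(k + 1)*(k^2 + k - 2) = (k - 2)*(k - 1)*(k + 1)*(k + 2)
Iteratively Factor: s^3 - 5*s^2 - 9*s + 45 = (s + 3)*(s^2 - 8*s + 15) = (s - 5)*(s + 3)*(s - 3)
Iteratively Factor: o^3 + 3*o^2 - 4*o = (o - 1)*(o^2 + 4*o) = o*(o - 1)*(o + 4)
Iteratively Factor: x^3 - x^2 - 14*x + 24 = (x + 4)*(x^2 - 5*x + 6) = (x - 2)*(x + 4)*(x - 3)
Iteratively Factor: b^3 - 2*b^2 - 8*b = (b - 4)*(b^2 + 2*b) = b*(b - 4)*(b + 2)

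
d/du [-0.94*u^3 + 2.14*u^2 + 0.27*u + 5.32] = -2.82*u^2 + 4.28*u + 0.27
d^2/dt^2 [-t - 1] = 0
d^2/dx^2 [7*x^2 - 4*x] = 14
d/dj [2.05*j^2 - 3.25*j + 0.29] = 4.1*j - 3.25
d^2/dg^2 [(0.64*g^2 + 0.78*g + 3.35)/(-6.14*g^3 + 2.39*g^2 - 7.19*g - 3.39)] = (-48.255488*g^6 - 176.434128*g^5 - 1277.323848*g^4 + 1011.019548*g^3 - 838.447278*g^2 + 725.856042*g - 377.334232)/(231.475544*g^9 - 270.306132*g^8 + 918.397254*g^7 - 263.309231*g^6 + 776.970795*g^5 + 585.372864*g^4 + 233.854847*g^3 + 443.35098*g^2 + 247.884597*g + 38.958219)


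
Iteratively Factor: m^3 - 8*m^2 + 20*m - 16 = (m - 4)*(m^2 - 4*m + 4) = (m - 4)*(m - 2)*(m - 2)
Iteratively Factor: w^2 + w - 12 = (w + 4)*(w - 3)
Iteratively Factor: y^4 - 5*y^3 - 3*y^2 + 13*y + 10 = (y - 2)*(y^3 - 3*y^2 - 9*y - 5) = (y - 2)*(y + 1)*(y^2 - 4*y - 5) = (y - 5)*(y - 2)*(y + 1)*(y + 1)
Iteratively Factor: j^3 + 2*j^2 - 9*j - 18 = (j + 2)*(j^2 - 9) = (j - 3)*(j + 2)*(j + 3)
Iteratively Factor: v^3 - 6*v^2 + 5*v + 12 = (v + 1)*(v^2 - 7*v + 12) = (v - 3)*(v + 1)*(v - 4)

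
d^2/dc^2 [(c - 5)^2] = 2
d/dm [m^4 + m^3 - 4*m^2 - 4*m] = 4*m^3 + 3*m^2 - 8*m - 4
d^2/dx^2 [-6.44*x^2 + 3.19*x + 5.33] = -12.8800000000000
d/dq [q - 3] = 1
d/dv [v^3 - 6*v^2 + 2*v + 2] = 3*v^2 - 12*v + 2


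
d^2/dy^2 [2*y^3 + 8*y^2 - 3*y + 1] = 12*y + 16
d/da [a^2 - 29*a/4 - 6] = 2*a - 29/4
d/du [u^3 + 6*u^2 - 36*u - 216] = 3*u^2 + 12*u - 36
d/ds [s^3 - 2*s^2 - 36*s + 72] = 3*s^2 - 4*s - 36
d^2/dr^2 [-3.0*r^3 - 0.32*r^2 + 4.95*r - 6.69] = -18.0*r - 0.64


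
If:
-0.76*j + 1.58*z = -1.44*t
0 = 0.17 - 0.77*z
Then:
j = 1.89473684210526*t + 0.458988380041012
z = 0.22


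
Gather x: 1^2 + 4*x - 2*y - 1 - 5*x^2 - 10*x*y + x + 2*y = -5*x^2 + x*(5 - 10*y)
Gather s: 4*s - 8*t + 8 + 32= 4*s - 8*t + 40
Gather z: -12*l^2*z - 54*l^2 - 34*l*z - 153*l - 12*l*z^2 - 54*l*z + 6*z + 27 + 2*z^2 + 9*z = -54*l^2 - 153*l + z^2*(2 - 12*l) + z*(-12*l^2 - 88*l + 15) + 27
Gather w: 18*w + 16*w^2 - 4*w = 16*w^2 + 14*w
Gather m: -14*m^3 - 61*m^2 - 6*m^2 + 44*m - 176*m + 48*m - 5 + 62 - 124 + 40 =-14*m^3 - 67*m^2 - 84*m - 27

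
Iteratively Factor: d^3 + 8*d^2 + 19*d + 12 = (d + 1)*(d^2 + 7*d + 12) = (d + 1)*(d + 3)*(d + 4)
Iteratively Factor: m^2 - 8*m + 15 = (m - 3)*(m - 5)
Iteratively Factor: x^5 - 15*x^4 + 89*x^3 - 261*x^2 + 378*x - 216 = (x - 3)*(x^4 - 12*x^3 + 53*x^2 - 102*x + 72) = (x - 3)^2*(x^3 - 9*x^2 + 26*x - 24) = (x - 3)^3*(x^2 - 6*x + 8) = (x - 4)*(x - 3)^3*(x - 2)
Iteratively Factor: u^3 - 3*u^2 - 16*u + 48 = (u - 4)*(u^2 + u - 12) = (u - 4)*(u + 4)*(u - 3)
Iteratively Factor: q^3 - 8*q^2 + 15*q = (q - 3)*(q^2 - 5*q) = q*(q - 3)*(q - 5)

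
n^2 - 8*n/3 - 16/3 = (n - 4)*(n + 4/3)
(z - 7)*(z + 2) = z^2 - 5*z - 14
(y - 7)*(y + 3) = y^2 - 4*y - 21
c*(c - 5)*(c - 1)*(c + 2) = c^4 - 4*c^3 - 7*c^2 + 10*c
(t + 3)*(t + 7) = t^2 + 10*t + 21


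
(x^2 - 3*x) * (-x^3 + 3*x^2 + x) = -x^5 + 6*x^4 - 8*x^3 - 3*x^2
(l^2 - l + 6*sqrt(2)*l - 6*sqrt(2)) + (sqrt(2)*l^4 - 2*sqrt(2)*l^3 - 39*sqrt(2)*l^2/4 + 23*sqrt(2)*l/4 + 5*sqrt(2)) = sqrt(2)*l^4 - 2*sqrt(2)*l^3 - 39*sqrt(2)*l^2/4 + l^2 - l + 47*sqrt(2)*l/4 - sqrt(2)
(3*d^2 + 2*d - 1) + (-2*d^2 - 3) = d^2 + 2*d - 4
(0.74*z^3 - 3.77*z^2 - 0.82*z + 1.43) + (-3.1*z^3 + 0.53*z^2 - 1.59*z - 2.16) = -2.36*z^3 - 3.24*z^2 - 2.41*z - 0.73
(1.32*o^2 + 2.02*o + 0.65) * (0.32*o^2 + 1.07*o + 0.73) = 0.4224*o^4 + 2.0588*o^3 + 3.333*o^2 + 2.1701*o + 0.4745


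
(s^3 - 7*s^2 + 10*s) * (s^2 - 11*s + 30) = s^5 - 18*s^4 + 117*s^3 - 320*s^2 + 300*s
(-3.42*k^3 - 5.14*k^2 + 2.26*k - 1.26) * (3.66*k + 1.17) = -12.5172*k^4 - 22.8138*k^3 + 2.2578*k^2 - 1.9674*k - 1.4742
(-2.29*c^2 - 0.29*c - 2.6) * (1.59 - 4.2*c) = 9.618*c^3 - 2.4231*c^2 + 10.4589*c - 4.134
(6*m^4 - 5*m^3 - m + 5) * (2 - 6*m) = -36*m^5 + 42*m^4 - 10*m^3 + 6*m^2 - 32*m + 10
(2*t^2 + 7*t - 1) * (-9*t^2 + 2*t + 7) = -18*t^4 - 59*t^3 + 37*t^2 + 47*t - 7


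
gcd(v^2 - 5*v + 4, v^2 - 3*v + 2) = v - 1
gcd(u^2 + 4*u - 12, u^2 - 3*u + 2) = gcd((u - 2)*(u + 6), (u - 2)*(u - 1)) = u - 2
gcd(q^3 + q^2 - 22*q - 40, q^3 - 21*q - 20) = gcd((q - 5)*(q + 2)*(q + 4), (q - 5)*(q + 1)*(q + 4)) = q^2 - q - 20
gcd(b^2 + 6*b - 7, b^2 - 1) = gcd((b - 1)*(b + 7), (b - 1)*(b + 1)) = b - 1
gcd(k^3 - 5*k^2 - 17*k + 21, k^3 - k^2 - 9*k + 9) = k^2 + 2*k - 3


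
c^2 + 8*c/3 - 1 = (c - 1/3)*(c + 3)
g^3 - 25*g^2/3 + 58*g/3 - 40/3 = (g - 5)*(g - 2)*(g - 4/3)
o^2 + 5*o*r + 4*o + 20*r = (o + 4)*(o + 5*r)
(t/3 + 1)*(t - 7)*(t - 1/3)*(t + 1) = t^4/3 - 10*t^3/9 - 8*t^2 - 38*t/9 + 7/3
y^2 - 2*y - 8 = (y - 4)*(y + 2)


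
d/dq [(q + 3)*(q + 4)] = 2*q + 7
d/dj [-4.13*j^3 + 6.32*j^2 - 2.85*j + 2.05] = -12.39*j^2 + 12.64*j - 2.85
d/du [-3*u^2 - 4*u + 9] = -6*u - 4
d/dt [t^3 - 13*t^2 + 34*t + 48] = 3*t^2 - 26*t + 34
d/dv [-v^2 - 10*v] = -2*v - 10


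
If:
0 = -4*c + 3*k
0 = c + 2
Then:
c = -2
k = -8/3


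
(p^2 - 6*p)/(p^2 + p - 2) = p*(p - 6)/(p^2 + p - 2)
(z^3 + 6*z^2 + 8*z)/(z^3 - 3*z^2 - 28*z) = (z + 2)/(z - 7)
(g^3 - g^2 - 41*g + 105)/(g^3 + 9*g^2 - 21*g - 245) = (g - 3)/(g + 7)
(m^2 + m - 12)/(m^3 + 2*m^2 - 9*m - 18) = (m + 4)/(m^2 + 5*m + 6)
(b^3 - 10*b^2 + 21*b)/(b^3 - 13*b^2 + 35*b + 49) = b*(b - 3)/(b^2 - 6*b - 7)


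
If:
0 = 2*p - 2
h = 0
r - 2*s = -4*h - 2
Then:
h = 0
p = 1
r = 2*s - 2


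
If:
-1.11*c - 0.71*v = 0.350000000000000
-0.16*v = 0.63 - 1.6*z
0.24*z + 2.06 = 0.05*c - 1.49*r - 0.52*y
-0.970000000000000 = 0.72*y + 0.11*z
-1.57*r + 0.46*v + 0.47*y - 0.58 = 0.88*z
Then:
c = -0.43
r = -0.97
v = 0.17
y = -1.41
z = 0.41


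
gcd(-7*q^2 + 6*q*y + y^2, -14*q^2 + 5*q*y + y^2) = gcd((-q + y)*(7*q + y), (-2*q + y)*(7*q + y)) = 7*q + y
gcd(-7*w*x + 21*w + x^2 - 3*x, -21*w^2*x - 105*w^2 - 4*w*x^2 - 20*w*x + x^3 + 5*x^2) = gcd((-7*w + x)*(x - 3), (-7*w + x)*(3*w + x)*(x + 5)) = -7*w + x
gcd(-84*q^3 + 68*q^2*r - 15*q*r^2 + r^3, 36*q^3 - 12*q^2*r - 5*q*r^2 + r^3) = 12*q^2 - 8*q*r + r^2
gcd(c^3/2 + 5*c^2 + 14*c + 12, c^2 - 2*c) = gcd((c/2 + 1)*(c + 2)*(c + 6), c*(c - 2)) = 1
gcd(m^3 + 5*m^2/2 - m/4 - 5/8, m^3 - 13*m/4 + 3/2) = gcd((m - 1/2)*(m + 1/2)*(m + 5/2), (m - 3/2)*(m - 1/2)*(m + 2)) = m - 1/2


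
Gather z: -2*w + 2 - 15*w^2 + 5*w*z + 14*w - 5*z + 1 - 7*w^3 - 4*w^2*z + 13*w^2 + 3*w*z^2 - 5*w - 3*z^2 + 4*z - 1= -7*w^3 - 2*w^2 + 7*w + z^2*(3*w - 3) + z*(-4*w^2 + 5*w - 1) + 2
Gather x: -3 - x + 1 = -x - 2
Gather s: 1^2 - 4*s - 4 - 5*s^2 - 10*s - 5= -5*s^2 - 14*s - 8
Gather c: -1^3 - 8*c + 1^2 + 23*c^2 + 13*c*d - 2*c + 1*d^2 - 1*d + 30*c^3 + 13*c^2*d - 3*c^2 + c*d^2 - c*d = 30*c^3 + c^2*(13*d + 20) + c*(d^2 + 12*d - 10) + d^2 - d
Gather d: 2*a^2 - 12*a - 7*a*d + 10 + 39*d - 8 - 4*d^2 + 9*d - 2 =2*a^2 - 12*a - 4*d^2 + d*(48 - 7*a)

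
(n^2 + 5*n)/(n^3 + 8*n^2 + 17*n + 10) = n/(n^2 + 3*n + 2)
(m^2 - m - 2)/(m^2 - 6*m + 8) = (m + 1)/(m - 4)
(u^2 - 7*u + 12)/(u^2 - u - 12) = (u - 3)/(u + 3)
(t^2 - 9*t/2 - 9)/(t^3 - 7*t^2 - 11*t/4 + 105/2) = 2*(2*t + 3)/(4*t^2 - 4*t - 35)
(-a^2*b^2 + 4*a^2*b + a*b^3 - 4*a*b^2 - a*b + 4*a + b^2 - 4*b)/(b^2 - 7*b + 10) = (-a^2*b^2 + 4*a^2*b + a*b^3 - 4*a*b^2 - a*b + 4*a + b^2 - 4*b)/(b^2 - 7*b + 10)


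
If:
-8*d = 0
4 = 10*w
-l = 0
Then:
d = 0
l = 0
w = 2/5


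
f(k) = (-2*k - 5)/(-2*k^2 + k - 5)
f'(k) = (-2*k - 5)*(4*k - 1)/(-2*k^2 + k - 5)^2 - 2/(-2*k^2 + k - 5)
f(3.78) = 0.42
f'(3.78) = -0.13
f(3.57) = 0.45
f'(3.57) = -0.15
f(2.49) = 0.67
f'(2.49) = -0.27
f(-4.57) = -0.08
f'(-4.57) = 0.01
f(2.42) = 0.69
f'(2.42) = -0.28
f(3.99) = 0.40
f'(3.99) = -0.12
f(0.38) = 1.17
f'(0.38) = 0.28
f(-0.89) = 0.43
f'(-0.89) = 0.53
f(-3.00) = -0.04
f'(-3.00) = 0.06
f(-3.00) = -0.04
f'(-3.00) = 0.06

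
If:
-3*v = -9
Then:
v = 3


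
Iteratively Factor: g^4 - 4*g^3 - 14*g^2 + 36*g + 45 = (g - 3)*(g^3 - g^2 - 17*g - 15) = (g - 3)*(g + 1)*(g^2 - 2*g - 15) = (g - 5)*(g - 3)*(g + 1)*(g + 3)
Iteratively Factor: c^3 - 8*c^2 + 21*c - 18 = (c - 2)*(c^2 - 6*c + 9) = (c - 3)*(c - 2)*(c - 3)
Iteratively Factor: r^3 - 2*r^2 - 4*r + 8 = (r + 2)*(r^2 - 4*r + 4) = (r - 2)*(r + 2)*(r - 2)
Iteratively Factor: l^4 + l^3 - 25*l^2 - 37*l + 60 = (l + 4)*(l^3 - 3*l^2 - 13*l + 15) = (l - 1)*(l + 4)*(l^2 - 2*l - 15) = (l - 1)*(l + 3)*(l + 4)*(l - 5)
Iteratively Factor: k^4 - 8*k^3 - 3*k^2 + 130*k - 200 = (k + 4)*(k^3 - 12*k^2 + 45*k - 50) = (k - 5)*(k + 4)*(k^2 - 7*k + 10) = (k - 5)^2*(k + 4)*(k - 2)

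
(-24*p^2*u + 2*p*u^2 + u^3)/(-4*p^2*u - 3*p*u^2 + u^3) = (6*p + u)/(p + u)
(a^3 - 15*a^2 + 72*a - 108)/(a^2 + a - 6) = (a^3 - 15*a^2 + 72*a - 108)/(a^2 + a - 6)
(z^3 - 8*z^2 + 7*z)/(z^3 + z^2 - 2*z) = (z - 7)/(z + 2)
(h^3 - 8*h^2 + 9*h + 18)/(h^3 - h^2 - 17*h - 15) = (h^2 - 9*h + 18)/(h^2 - 2*h - 15)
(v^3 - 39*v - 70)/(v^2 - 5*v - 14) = v + 5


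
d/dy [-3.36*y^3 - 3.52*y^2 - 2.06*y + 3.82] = -10.08*y^2 - 7.04*y - 2.06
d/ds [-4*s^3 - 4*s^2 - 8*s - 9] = -12*s^2 - 8*s - 8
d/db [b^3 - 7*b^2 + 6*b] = 3*b^2 - 14*b + 6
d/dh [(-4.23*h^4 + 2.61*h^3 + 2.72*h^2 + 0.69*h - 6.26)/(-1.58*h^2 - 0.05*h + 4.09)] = (13.3668*h^5 - 3.4893*h^4 - 69.4638*h^3 + 32.9789*h^2 + 2.468*h + 2.5091)/(2.4964*h^4 + 0.158*h^3 - 12.9219*h^2 - 0.409*h + 16.7281)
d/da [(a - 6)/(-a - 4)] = -10/(a + 4)^2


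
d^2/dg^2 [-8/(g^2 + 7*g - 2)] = 16*(g^2 + 7*g - (2*g + 7)^2 - 2)/(g^2 + 7*g - 2)^3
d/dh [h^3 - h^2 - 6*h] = 3*h^2 - 2*h - 6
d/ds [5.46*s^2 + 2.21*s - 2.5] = 10.92*s + 2.21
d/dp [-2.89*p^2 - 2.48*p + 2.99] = -5.78*p - 2.48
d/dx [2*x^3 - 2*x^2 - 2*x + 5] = 6*x^2 - 4*x - 2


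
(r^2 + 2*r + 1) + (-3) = r^2 + 2*r - 2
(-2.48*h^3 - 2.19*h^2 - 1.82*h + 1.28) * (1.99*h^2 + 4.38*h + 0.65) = -4.9352*h^5 - 15.2205*h^4 - 14.826*h^3 - 6.8479*h^2 + 4.4234*h + 0.832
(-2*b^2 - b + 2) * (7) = -14*b^2 - 7*b + 14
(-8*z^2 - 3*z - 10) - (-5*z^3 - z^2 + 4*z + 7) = 5*z^3 - 7*z^2 - 7*z - 17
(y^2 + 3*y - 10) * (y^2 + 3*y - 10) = y^4 + 6*y^3 - 11*y^2 - 60*y + 100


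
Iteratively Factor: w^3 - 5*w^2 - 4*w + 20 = (w - 2)*(w^2 - 3*w - 10) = (w - 5)*(w - 2)*(w + 2)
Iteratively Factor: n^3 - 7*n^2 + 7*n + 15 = (n - 5)*(n^2 - 2*n - 3) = (n - 5)*(n + 1)*(n - 3)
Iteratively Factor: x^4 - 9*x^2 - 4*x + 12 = (x + 2)*(x^3 - 2*x^2 - 5*x + 6) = (x - 1)*(x + 2)*(x^2 - x - 6) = (x - 1)*(x + 2)^2*(x - 3)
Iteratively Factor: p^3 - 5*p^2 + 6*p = (p - 3)*(p^2 - 2*p) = p*(p - 3)*(p - 2)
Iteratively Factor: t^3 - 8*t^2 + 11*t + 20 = (t + 1)*(t^2 - 9*t + 20) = (t - 4)*(t + 1)*(t - 5)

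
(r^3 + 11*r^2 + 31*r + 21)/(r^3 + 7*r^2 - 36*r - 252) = (r^2 + 4*r + 3)/(r^2 - 36)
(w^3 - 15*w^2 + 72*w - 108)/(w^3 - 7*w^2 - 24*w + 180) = (w - 3)/(w + 5)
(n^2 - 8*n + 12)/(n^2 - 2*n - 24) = (n - 2)/(n + 4)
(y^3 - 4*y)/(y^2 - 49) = y*(y^2 - 4)/(y^2 - 49)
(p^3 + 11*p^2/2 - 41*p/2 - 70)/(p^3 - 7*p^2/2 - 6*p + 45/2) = (p^2 + 3*p - 28)/(p^2 - 6*p + 9)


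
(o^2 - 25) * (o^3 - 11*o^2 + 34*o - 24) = o^5 - 11*o^4 + 9*o^3 + 251*o^2 - 850*o + 600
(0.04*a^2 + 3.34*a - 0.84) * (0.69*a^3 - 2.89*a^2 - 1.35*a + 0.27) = 0.0276*a^5 + 2.189*a^4 - 10.2862*a^3 - 2.0706*a^2 + 2.0358*a - 0.2268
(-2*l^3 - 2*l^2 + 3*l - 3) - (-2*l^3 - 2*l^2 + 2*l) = l - 3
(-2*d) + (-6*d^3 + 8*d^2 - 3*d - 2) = -6*d^3 + 8*d^2 - 5*d - 2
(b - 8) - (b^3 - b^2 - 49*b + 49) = -b^3 + b^2 + 50*b - 57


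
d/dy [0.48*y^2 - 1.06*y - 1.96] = 0.96*y - 1.06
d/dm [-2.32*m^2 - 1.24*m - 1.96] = -4.64*m - 1.24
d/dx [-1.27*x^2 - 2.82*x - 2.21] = -2.54*x - 2.82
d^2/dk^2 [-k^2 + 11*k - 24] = -2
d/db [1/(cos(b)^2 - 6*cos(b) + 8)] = 2*(cos(b) - 3)*sin(b)/(cos(b)^2 - 6*cos(b) + 8)^2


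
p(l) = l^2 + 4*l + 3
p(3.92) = 34.05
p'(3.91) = 11.82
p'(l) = 2*l + 4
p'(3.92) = 11.84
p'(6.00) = 16.00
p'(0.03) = 4.06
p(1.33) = 10.09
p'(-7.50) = -11.00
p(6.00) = 63.00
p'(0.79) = 5.58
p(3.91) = 33.93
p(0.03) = 3.12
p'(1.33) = 6.66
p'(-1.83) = 0.34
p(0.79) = 6.78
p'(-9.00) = -14.00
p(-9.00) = 48.00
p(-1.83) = -0.97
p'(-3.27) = -2.54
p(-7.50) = 29.25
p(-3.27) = 0.61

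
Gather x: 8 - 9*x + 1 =9 - 9*x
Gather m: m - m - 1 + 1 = 0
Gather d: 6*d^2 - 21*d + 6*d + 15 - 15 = 6*d^2 - 15*d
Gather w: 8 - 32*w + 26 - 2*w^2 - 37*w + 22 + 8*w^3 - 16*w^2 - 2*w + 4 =8*w^3 - 18*w^2 - 71*w + 60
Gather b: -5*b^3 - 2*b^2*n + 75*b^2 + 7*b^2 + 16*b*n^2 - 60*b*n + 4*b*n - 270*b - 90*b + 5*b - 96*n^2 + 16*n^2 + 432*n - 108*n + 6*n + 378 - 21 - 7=-5*b^3 + b^2*(82 - 2*n) + b*(16*n^2 - 56*n - 355) - 80*n^2 + 330*n + 350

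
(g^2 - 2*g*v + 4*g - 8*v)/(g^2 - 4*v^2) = (g + 4)/(g + 2*v)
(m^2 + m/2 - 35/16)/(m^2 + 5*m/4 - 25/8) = (4*m + 7)/(2*(2*m + 5))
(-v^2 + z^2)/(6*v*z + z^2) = (-v^2 + z^2)/(z*(6*v + z))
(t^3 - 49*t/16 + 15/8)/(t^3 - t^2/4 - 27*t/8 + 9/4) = (4*t - 5)/(2*(2*t - 3))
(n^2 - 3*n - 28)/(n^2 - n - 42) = (n + 4)/(n + 6)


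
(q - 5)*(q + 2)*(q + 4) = q^3 + q^2 - 22*q - 40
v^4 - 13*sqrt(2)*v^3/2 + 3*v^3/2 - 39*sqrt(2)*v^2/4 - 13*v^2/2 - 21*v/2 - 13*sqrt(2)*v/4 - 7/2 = (v + 1/2)*(v + 1)*(v - 7*sqrt(2))*(v + sqrt(2)/2)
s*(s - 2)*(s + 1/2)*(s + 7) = s^4 + 11*s^3/2 - 23*s^2/2 - 7*s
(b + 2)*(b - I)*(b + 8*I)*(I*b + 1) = I*b^4 - 6*b^3 + 2*I*b^3 - 12*b^2 + 15*I*b^2 + 8*b + 30*I*b + 16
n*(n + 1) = n^2 + n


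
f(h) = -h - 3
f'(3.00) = -1.00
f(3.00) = -6.00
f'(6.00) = -1.00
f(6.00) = -9.00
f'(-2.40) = -1.00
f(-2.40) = -0.60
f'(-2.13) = -1.00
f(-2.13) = -0.87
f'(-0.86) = -1.00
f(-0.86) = -2.14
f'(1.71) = -1.00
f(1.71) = -4.71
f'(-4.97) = -1.00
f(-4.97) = 1.97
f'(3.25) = -1.00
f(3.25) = -6.25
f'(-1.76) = -1.00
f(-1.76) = -1.24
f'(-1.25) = -1.00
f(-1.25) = -1.75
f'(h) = -1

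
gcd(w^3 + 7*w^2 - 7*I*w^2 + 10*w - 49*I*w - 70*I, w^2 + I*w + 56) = w - 7*I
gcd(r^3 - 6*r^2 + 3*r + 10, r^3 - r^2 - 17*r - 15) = r^2 - 4*r - 5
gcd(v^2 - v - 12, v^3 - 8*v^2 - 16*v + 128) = v - 4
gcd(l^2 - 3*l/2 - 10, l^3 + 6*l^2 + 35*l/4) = l + 5/2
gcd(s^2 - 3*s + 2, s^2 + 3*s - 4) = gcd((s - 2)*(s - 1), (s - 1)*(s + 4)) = s - 1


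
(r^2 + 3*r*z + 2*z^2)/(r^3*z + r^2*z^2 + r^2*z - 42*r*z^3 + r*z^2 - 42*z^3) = (r^2 + 3*r*z + 2*z^2)/(z*(r^3 + r^2*z + r^2 - 42*r*z^2 + r*z - 42*z^2))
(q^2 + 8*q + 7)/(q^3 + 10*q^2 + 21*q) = (q + 1)/(q*(q + 3))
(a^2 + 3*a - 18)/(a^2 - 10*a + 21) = (a + 6)/(a - 7)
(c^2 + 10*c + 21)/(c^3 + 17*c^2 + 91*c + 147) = 1/(c + 7)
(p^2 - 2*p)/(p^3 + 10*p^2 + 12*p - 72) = p/(p^2 + 12*p + 36)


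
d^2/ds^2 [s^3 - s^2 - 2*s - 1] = 6*s - 2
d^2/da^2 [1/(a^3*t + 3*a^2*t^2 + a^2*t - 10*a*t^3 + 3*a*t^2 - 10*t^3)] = 2*(-(3*a + 3*t + 1)*(a^3 + 3*a^2*t + a^2 - 10*a*t^2 + 3*a*t - 10*t^2) + (3*a^2 + 6*a*t + 2*a - 10*t^2 + 3*t)^2)/(t*(a^3 + 3*a^2*t + a^2 - 10*a*t^2 + 3*a*t - 10*t^2)^3)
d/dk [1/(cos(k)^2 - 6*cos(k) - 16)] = 2*(cos(k) - 3)*sin(k)/(sin(k)^2 + 6*cos(k) + 15)^2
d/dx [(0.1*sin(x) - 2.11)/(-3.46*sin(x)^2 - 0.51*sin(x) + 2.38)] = (0.346*sin(x)^2 - 14.6012*sin(x) - 0.8381)*cos(x)/(11.9716*sin(x)^4 + 3.5292*sin(x)^3 - 16.2095*sin(x)^2 - 2.4276*sin(x) + 5.6644)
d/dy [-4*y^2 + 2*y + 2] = 2 - 8*y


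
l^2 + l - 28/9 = (l - 4/3)*(l + 7/3)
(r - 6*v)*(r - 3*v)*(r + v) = r^3 - 8*r^2*v + 9*r*v^2 + 18*v^3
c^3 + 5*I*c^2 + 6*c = c*(c - I)*(c + 6*I)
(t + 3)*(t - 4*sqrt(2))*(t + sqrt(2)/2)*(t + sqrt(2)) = t^4 - 5*sqrt(2)*t^3/2 + 3*t^3 - 11*t^2 - 15*sqrt(2)*t^2/2 - 33*t - 4*sqrt(2)*t - 12*sqrt(2)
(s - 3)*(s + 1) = s^2 - 2*s - 3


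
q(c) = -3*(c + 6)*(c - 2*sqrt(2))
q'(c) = -6*c - 18 + 6*sqrt(2)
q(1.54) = 29.14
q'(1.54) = -18.75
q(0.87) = 40.36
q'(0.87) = -14.73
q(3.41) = -16.42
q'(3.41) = -29.97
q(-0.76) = 56.41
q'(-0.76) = -4.95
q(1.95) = 20.95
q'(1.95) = -21.21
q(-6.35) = -9.64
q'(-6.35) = 28.59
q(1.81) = 23.86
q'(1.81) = -20.37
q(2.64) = 4.88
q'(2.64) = -25.35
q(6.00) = -114.18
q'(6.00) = -45.51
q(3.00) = -4.63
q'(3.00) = -27.51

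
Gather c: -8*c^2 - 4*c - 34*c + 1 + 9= -8*c^2 - 38*c + 10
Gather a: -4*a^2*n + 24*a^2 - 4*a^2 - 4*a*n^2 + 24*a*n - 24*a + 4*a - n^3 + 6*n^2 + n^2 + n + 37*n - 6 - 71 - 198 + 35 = a^2*(20 - 4*n) + a*(-4*n^2 + 24*n - 20) - n^3 + 7*n^2 + 38*n - 240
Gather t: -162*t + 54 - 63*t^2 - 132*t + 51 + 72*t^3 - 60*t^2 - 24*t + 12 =72*t^3 - 123*t^2 - 318*t + 117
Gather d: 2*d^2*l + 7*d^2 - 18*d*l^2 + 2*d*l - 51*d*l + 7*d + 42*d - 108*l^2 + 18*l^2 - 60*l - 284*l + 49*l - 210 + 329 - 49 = d^2*(2*l + 7) + d*(-18*l^2 - 49*l + 49) - 90*l^2 - 295*l + 70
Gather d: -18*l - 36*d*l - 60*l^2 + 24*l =-36*d*l - 60*l^2 + 6*l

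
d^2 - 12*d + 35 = (d - 7)*(d - 5)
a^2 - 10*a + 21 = (a - 7)*(a - 3)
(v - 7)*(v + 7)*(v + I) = v^3 + I*v^2 - 49*v - 49*I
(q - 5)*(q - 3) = q^2 - 8*q + 15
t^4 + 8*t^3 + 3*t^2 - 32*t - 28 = (t - 2)*(t + 1)*(t + 2)*(t + 7)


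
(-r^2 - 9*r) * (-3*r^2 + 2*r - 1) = 3*r^4 + 25*r^3 - 17*r^2 + 9*r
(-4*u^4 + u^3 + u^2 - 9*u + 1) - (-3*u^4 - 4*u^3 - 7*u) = -u^4 + 5*u^3 + u^2 - 2*u + 1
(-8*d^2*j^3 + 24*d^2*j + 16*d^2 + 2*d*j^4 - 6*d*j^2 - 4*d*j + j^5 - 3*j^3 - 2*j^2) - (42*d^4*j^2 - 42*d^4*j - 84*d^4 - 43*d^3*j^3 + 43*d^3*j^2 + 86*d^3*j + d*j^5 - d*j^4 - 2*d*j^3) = -42*d^4*j^2 + 42*d^4*j + 84*d^4 + 43*d^3*j^3 - 43*d^3*j^2 - 86*d^3*j - 8*d^2*j^3 + 24*d^2*j + 16*d^2 - d*j^5 + 3*d*j^4 + 2*d*j^3 - 6*d*j^2 - 4*d*j + j^5 - 3*j^3 - 2*j^2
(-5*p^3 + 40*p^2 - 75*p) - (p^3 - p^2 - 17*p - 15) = -6*p^3 + 41*p^2 - 58*p + 15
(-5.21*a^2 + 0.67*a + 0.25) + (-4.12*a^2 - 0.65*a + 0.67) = -9.33*a^2 + 0.02*a + 0.92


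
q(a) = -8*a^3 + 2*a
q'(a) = 2 - 24*a^2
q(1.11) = -8.72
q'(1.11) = -27.57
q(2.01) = -60.94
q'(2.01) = -94.96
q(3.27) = -273.19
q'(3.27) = -254.63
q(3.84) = -445.30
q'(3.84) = -351.89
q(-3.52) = 341.87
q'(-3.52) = -295.37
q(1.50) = -24.00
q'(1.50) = -52.00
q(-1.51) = 24.52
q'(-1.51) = -52.72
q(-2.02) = 61.90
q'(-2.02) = -95.93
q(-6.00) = 1716.00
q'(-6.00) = -862.00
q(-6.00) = 1716.00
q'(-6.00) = -862.00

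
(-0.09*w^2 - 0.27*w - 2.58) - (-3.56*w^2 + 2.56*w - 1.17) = 3.47*w^2 - 2.83*w - 1.41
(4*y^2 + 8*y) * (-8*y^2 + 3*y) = -32*y^4 - 52*y^3 + 24*y^2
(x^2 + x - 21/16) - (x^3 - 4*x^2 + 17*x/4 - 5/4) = -x^3 + 5*x^2 - 13*x/4 - 1/16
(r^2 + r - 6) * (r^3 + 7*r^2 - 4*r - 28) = r^5 + 8*r^4 - 3*r^3 - 74*r^2 - 4*r + 168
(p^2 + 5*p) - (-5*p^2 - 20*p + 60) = 6*p^2 + 25*p - 60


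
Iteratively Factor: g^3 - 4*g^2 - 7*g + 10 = (g - 5)*(g^2 + g - 2) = (g - 5)*(g + 2)*(g - 1)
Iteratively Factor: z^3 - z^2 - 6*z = (z - 3)*(z^2 + 2*z) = z*(z - 3)*(z + 2)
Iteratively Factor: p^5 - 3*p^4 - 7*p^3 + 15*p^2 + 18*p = (p + 2)*(p^4 - 5*p^3 + 3*p^2 + 9*p) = (p + 1)*(p + 2)*(p^3 - 6*p^2 + 9*p) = (p - 3)*(p + 1)*(p + 2)*(p^2 - 3*p) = p*(p - 3)*(p + 1)*(p + 2)*(p - 3)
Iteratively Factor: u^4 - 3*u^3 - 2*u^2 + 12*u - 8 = (u + 2)*(u^3 - 5*u^2 + 8*u - 4) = (u - 2)*(u + 2)*(u^2 - 3*u + 2) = (u - 2)*(u - 1)*(u + 2)*(u - 2)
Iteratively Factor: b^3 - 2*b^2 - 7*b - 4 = (b - 4)*(b^2 + 2*b + 1) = (b - 4)*(b + 1)*(b + 1)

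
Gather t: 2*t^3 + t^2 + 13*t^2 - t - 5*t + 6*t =2*t^3 + 14*t^2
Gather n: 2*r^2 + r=2*r^2 + r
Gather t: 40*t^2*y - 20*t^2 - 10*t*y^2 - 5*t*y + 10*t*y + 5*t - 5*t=t^2*(40*y - 20) + t*(-10*y^2 + 5*y)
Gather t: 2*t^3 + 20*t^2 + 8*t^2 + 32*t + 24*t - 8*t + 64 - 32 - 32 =2*t^3 + 28*t^2 + 48*t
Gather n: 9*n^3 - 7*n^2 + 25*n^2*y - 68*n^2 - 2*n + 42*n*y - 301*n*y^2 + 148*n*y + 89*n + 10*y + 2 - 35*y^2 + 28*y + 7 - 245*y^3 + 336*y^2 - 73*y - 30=9*n^3 + n^2*(25*y - 75) + n*(-301*y^2 + 190*y + 87) - 245*y^3 + 301*y^2 - 35*y - 21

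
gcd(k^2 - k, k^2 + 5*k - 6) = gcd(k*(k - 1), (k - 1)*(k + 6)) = k - 1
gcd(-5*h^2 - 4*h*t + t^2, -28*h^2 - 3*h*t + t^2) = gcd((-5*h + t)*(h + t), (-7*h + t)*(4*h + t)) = 1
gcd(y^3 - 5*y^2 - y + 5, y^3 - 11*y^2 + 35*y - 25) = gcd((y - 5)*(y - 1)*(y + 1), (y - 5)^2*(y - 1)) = y^2 - 6*y + 5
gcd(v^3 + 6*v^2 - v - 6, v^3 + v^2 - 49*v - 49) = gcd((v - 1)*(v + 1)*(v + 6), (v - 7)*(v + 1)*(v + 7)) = v + 1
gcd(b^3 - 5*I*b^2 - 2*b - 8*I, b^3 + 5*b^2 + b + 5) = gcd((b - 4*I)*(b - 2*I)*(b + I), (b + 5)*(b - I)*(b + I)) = b + I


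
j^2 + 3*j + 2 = (j + 1)*(j + 2)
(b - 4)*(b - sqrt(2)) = b^2 - 4*b - sqrt(2)*b + 4*sqrt(2)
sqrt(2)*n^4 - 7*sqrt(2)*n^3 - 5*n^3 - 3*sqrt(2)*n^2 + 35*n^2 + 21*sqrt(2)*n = n*(n - 7)*(n - 3*sqrt(2))*(sqrt(2)*n + 1)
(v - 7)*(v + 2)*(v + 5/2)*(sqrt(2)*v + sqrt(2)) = sqrt(2)*v^4 - 3*sqrt(2)*v^3/2 - 29*sqrt(2)*v^2 - 123*sqrt(2)*v/2 - 35*sqrt(2)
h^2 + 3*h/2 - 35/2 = (h - 7/2)*(h + 5)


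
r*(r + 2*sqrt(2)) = r^2 + 2*sqrt(2)*r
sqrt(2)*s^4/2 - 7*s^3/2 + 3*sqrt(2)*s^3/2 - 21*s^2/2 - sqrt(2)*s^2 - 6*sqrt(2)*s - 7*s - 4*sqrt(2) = (s + 1)*(s - 4*sqrt(2))*(s + sqrt(2)/2)*(sqrt(2)*s/2 + sqrt(2))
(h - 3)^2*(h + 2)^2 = h^4 - 2*h^3 - 11*h^2 + 12*h + 36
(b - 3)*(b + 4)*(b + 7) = b^3 + 8*b^2 - 5*b - 84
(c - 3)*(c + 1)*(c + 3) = c^3 + c^2 - 9*c - 9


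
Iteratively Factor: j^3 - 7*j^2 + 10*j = (j - 2)*(j^2 - 5*j) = (j - 5)*(j - 2)*(j)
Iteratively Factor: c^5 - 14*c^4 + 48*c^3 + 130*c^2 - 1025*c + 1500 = (c - 3)*(c^4 - 11*c^3 + 15*c^2 + 175*c - 500) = (c - 5)*(c - 3)*(c^3 - 6*c^2 - 15*c + 100) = (c - 5)^2*(c - 3)*(c^2 - c - 20) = (c - 5)^3*(c - 3)*(c + 4)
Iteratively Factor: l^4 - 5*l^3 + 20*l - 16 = (l - 1)*(l^3 - 4*l^2 - 4*l + 16) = (l - 1)*(l + 2)*(l^2 - 6*l + 8) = (l - 4)*(l - 1)*(l + 2)*(l - 2)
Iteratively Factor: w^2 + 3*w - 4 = (w - 1)*(w + 4)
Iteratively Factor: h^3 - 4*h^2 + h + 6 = (h + 1)*(h^2 - 5*h + 6) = (h - 3)*(h + 1)*(h - 2)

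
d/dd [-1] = 0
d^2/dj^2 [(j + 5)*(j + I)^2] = 6*j + 10 + 4*I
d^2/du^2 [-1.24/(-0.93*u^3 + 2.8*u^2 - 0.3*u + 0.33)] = ((6.944 - 6.9192*u)*(0.93*u^3 - 2.8*u^2 + 0.3*u - 0.33) + 1.24*(2.79*u^2 - 5.6*u + 0.3)*(5.58*u^2 - 11.2*u + 0.6))/(0.93*u^3 - 2.8*u^2 + 0.3*u - 0.33)^3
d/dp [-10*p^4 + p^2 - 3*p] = -40*p^3 + 2*p - 3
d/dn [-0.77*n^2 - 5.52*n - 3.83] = -1.54*n - 5.52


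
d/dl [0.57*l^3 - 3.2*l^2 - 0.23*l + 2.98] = 1.71*l^2 - 6.4*l - 0.23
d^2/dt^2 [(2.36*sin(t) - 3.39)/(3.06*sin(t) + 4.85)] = (66.767364*sin(t)^2 - 105.82409*sin(t) - 133.534728)/(28.652616*sin(t)^3 + 136.24038*sin(t)^2 + 215.93655*sin(t) + 114.084125)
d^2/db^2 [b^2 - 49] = 2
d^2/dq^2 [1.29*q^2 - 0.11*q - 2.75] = 2.58000000000000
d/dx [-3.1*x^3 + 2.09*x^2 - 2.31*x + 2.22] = -9.3*x^2 + 4.18*x - 2.31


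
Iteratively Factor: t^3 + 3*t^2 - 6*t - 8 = (t + 4)*(t^2 - t - 2) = (t - 2)*(t + 4)*(t + 1)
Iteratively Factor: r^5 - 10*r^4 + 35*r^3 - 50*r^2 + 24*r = (r - 2)*(r^4 - 8*r^3 + 19*r^2 - 12*r) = (r - 4)*(r - 2)*(r^3 - 4*r^2 + 3*r) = (r - 4)*(r - 3)*(r - 2)*(r^2 - r) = (r - 4)*(r - 3)*(r - 2)*(r - 1)*(r)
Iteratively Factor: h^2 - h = (h - 1)*(h)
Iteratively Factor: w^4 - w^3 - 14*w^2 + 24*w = (w - 2)*(w^3 + w^2 - 12*w) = w*(w - 2)*(w^2 + w - 12) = w*(w - 2)*(w + 4)*(w - 3)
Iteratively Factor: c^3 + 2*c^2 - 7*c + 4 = (c - 1)*(c^2 + 3*c - 4) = (c - 1)*(c + 4)*(c - 1)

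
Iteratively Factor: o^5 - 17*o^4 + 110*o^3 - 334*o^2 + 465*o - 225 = (o - 5)*(o^4 - 12*o^3 + 50*o^2 - 84*o + 45) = (o - 5)*(o - 3)*(o^3 - 9*o^2 + 23*o - 15) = (o - 5)*(o - 3)*(o - 1)*(o^2 - 8*o + 15) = (o - 5)^2*(o - 3)*(o - 1)*(o - 3)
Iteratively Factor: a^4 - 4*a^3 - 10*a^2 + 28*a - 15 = (a + 3)*(a^3 - 7*a^2 + 11*a - 5) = (a - 5)*(a + 3)*(a^2 - 2*a + 1) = (a - 5)*(a - 1)*(a + 3)*(a - 1)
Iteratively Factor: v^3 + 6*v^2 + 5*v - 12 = (v + 4)*(v^2 + 2*v - 3) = (v - 1)*(v + 4)*(v + 3)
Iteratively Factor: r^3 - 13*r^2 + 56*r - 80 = (r - 4)*(r^2 - 9*r + 20) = (r - 5)*(r - 4)*(r - 4)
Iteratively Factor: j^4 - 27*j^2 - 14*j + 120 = (j - 2)*(j^3 + 2*j^2 - 23*j - 60) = (j - 2)*(j + 3)*(j^2 - j - 20) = (j - 2)*(j + 3)*(j + 4)*(j - 5)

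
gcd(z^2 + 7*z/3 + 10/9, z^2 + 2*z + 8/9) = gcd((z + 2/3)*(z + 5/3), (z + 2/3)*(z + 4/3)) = z + 2/3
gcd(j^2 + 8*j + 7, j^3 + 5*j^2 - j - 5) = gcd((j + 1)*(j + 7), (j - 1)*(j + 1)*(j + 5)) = j + 1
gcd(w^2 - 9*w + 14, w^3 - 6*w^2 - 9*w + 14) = w - 7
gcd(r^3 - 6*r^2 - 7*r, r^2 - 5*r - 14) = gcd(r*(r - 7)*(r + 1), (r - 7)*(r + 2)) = r - 7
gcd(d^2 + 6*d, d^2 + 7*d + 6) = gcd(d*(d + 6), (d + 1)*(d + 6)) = d + 6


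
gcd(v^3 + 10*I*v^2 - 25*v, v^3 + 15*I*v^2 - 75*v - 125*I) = v^2 + 10*I*v - 25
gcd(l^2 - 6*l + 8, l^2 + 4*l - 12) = l - 2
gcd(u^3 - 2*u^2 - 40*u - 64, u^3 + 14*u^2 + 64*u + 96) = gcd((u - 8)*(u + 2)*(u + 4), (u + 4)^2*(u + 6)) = u + 4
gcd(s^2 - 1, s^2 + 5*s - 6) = s - 1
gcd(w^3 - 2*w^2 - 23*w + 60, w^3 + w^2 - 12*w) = w - 3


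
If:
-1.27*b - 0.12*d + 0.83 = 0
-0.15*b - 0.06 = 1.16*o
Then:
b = -7.73333333333333*o - 0.4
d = 81.8444444444444*o + 11.15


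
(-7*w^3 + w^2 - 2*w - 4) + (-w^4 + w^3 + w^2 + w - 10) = -w^4 - 6*w^3 + 2*w^2 - w - 14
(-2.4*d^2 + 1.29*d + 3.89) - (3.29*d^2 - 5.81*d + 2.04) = -5.69*d^2 + 7.1*d + 1.85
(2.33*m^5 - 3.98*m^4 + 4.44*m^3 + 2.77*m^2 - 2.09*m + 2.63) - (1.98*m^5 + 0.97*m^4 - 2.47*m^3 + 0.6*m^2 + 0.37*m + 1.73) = 0.35*m^5 - 4.95*m^4 + 6.91*m^3 + 2.17*m^2 - 2.46*m + 0.9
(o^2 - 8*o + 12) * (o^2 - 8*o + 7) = o^4 - 16*o^3 + 83*o^2 - 152*o + 84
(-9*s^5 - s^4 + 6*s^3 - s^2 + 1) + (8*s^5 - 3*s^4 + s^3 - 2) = -s^5 - 4*s^4 + 7*s^3 - s^2 - 1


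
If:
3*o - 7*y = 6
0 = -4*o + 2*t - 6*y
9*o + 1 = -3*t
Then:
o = 47/132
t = -185/132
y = -31/44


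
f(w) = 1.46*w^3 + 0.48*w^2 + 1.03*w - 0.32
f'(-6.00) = 152.95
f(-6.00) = -304.58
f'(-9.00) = 347.17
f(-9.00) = -1035.05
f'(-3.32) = 46.12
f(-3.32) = -51.88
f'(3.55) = 59.64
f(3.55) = 74.70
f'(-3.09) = 39.88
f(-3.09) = -41.99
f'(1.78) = 16.62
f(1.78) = 11.27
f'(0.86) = 5.10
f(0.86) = 1.85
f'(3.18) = 48.38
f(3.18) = 54.76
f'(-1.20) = 6.19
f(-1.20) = -3.39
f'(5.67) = 147.29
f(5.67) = 287.09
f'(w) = 4.38*w^2 + 0.96*w + 1.03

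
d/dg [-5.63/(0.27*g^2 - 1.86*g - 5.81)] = (3.0402*g - 10.4718)/(-0.27*g^2 + 1.86*g + 5.81)^2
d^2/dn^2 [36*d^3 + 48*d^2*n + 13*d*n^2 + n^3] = 26*d + 6*n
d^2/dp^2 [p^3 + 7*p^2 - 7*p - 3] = 6*p + 14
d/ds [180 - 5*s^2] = -10*s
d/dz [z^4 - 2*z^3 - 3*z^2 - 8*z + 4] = 4*z^3 - 6*z^2 - 6*z - 8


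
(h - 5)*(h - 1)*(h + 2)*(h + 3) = h^4 - h^3 - 19*h^2 - 11*h + 30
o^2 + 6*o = o*(o + 6)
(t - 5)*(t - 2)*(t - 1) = t^3 - 8*t^2 + 17*t - 10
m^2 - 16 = (m - 4)*(m + 4)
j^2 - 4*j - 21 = (j - 7)*(j + 3)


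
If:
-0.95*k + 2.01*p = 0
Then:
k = 2.11578947368421*p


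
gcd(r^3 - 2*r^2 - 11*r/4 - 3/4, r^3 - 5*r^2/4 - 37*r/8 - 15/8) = r^2 - 5*r/2 - 3/2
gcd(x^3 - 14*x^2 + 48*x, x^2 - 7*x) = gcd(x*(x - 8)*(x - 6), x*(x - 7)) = x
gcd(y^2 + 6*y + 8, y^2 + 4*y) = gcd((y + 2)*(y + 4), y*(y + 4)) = y + 4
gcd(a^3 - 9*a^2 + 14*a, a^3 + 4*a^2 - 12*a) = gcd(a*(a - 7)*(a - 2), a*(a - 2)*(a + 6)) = a^2 - 2*a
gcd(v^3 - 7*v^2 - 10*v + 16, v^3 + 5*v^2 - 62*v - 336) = v - 8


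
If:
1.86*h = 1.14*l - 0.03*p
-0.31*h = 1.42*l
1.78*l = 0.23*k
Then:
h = -0.0142256060909637*p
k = 0.0240345665676479*p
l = 0.0031055900621118*p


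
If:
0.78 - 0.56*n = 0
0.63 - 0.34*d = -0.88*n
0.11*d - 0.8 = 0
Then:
No Solution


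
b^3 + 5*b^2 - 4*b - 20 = (b - 2)*(b + 2)*(b + 5)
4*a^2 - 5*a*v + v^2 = (-4*a + v)*(-a + v)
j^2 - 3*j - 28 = (j - 7)*(j + 4)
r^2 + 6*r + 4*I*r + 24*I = (r + 6)*(r + 4*I)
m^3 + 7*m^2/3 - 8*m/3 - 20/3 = (m - 5/3)*(m + 2)^2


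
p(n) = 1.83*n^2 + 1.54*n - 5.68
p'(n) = 3.66*n + 1.54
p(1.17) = -1.37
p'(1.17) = 5.82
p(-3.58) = 12.26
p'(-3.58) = -11.56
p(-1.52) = -3.79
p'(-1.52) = -4.02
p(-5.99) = 50.76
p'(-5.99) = -20.38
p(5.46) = 57.28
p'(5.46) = 21.52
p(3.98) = 29.44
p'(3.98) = 16.11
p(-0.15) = -5.87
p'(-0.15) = 0.99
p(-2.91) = 5.34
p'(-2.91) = -9.11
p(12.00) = 276.32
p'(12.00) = 45.46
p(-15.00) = 382.97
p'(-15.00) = -53.36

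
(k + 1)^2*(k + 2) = k^3 + 4*k^2 + 5*k + 2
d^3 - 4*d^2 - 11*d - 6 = (d - 6)*(d + 1)^2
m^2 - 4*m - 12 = (m - 6)*(m + 2)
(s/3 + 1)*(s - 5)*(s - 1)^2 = s^4/3 - 4*s^3/3 - 10*s^2/3 + 28*s/3 - 5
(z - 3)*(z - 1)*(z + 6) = z^3 + 2*z^2 - 21*z + 18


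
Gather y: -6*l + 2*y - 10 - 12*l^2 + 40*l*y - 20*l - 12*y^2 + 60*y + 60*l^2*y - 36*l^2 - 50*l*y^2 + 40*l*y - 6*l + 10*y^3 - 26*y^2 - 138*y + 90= -48*l^2 - 32*l + 10*y^3 + y^2*(-50*l - 38) + y*(60*l^2 + 80*l - 76) + 80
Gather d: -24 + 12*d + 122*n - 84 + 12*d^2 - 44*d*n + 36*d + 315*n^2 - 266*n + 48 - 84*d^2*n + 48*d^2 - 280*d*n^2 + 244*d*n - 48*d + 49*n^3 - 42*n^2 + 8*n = d^2*(60 - 84*n) + d*(-280*n^2 + 200*n) + 49*n^3 + 273*n^2 - 136*n - 60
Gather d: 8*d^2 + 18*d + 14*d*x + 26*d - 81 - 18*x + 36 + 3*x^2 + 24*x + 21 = 8*d^2 + d*(14*x + 44) + 3*x^2 + 6*x - 24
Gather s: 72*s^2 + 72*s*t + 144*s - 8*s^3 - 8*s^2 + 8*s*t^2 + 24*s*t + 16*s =-8*s^3 + 64*s^2 + s*(8*t^2 + 96*t + 160)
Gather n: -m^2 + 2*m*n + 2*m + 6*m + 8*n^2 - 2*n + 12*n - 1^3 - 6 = -m^2 + 8*m + 8*n^2 + n*(2*m + 10) - 7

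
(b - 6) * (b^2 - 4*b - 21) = b^3 - 10*b^2 + 3*b + 126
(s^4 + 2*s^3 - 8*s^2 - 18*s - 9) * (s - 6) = s^5 - 4*s^4 - 20*s^3 + 30*s^2 + 99*s + 54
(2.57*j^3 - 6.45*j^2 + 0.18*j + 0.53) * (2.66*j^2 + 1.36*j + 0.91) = 6.8362*j^5 - 13.6618*j^4 - 5.9545*j^3 - 4.2149*j^2 + 0.8846*j + 0.4823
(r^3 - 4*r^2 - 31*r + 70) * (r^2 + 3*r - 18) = r^5 - r^4 - 61*r^3 + 49*r^2 + 768*r - 1260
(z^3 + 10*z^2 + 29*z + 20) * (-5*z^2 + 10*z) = -5*z^5 - 40*z^4 - 45*z^3 + 190*z^2 + 200*z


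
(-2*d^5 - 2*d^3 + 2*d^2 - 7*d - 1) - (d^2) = -2*d^5 - 2*d^3 + d^2 - 7*d - 1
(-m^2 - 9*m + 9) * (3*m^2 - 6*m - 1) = -3*m^4 - 21*m^3 + 82*m^2 - 45*m - 9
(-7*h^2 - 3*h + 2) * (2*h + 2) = -14*h^3 - 20*h^2 - 2*h + 4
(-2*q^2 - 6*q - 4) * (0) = 0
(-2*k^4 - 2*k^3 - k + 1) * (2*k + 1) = -4*k^5 - 6*k^4 - 2*k^3 - 2*k^2 + k + 1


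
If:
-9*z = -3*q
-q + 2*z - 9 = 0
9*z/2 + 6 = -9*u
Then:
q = -27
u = 23/6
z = -9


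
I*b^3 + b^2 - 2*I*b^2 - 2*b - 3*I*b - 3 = (b - 3)*(b - I)*(I*b + I)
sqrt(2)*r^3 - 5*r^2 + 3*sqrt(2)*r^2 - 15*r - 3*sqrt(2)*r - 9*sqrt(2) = (r + 3)*(r - 3*sqrt(2))*(sqrt(2)*r + 1)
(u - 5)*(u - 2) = u^2 - 7*u + 10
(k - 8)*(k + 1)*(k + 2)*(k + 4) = k^4 - k^3 - 42*k^2 - 104*k - 64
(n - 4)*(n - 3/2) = n^2 - 11*n/2 + 6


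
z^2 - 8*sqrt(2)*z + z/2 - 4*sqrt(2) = (z + 1/2)*(z - 8*sqrt(2))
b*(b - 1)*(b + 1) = b^3 - b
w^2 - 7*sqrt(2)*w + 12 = (w - 6*sqrt(2))*(w - sqrt(2))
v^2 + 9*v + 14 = (v + 2)*(v + 7)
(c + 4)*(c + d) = c^2 + c*d + 4*c + 4*d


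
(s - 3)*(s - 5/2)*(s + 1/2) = s^3 - 5*s^2 + 19*s/4 + 15/4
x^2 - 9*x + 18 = (x - 6)*(x - 3)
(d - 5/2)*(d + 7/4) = d^2 - 3*d/4 - 35/8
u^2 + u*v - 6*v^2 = (u - 2*v)*(u + 3*v)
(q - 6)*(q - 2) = q^2 - 8*q + 12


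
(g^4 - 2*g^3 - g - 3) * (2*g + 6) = 2*g^5 + 2*g^4 - 12*g^3 - 2*g^2 - 12*g - 18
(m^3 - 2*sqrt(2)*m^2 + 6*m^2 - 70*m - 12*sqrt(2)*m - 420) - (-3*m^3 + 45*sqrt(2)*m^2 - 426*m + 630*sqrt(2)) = 4*m^3 - 47*sqrt(2)*m^2 + 6*m^2 - 12*sqrt(2)*m + 356*m - 630*sqrt(2) - 420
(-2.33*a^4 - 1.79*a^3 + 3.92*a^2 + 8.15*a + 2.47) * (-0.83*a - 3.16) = 1.9339*a^5 + 8.8485*a^4 + 2.4028*a^3 - 19.1517*a^2 - 27.8041*a - 7.8052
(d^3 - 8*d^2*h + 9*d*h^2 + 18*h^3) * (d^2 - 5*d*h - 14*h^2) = d^5 - 13*d^4*h + 35*d^3*h^2 + 85*d^2*h^3 - 216*d*h^4 - 252*h^5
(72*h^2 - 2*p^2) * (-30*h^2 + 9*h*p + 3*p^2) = -2160*h^4 + 648*h^3*p + 276*h^2*p^2 - 18*h*p^3 - 6*p^4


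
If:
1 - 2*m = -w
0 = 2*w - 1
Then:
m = 3/4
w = 1/2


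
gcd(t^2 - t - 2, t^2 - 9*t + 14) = t - 2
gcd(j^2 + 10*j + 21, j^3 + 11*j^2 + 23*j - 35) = j + 7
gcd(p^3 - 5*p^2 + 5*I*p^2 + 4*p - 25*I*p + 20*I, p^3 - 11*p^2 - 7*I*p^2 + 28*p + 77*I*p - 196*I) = p - 4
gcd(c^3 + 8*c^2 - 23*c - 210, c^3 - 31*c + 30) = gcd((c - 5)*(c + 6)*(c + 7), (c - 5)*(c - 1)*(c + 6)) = c^2 + c - 30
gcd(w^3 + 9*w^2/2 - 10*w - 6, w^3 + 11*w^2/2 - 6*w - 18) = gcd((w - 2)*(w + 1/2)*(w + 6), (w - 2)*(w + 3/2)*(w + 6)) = w^2 + 4*w - 12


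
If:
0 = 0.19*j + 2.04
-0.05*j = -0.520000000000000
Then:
No Solution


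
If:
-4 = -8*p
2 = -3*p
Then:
No Solution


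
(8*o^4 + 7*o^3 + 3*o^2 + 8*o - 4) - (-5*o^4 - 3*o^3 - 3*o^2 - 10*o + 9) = 13*o^4 + 10*o^3 + 6*o^2 + 18*o - 13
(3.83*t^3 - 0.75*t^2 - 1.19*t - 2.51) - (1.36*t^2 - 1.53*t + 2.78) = 3.83*t^3 - 2.11*t^2 + 0.34*t - 5.29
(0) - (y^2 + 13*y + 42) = -y^2 - 13*y - 42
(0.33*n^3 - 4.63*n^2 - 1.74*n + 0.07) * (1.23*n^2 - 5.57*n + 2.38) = 0.4059*n^5 - 7.533*n^4 + 24.4343*n^3 - 1.2415*n^2 - 4.5311*n + 0.1666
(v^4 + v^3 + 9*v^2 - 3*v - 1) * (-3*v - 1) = -3*v^5 - 4*v^4 - 28*v^3 + 6*v + 1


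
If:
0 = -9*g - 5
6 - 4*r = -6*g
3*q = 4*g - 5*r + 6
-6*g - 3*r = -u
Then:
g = -5/9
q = 4/27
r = 2/3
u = -4/3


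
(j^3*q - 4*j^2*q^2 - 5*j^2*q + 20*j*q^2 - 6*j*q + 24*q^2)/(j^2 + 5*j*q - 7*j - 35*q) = q*(j^3 - 4*j^2*q - 5*j^2 + 20*j*q - 6*j + 24*q)/(j^2 + 5*j*q - 7*j - 35*q)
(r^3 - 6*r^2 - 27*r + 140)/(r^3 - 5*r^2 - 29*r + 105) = (r - 4)/(r - 3)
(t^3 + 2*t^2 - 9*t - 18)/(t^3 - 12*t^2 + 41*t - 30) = (t^3 + 2*t^2 - 9*t - 18)/(t^3 - 12*t^2 + 41*t - 30)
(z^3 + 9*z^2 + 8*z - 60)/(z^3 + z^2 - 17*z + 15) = (z^2 + 4*z - 12)/(z^2 - 4*z + 3)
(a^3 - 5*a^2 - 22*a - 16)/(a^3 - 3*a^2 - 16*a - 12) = (a - 8)/(a - 6)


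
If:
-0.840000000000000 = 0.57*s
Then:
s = -1.47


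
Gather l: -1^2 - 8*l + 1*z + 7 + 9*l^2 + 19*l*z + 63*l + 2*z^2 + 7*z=9*l^2 + l*(19*z + 55) + 2*z^2 + 8*z + 6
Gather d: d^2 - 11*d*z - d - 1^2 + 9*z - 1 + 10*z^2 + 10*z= d^2 + d*(-11*z - 1) + 10*z^2 + 19*z - 2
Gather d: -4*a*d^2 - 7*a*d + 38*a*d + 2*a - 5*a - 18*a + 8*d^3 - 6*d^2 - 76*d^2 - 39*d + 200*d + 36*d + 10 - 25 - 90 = -21*a + 8*d^3 + d^2*(-4*a - 82) + d*(31*a + 197) - 105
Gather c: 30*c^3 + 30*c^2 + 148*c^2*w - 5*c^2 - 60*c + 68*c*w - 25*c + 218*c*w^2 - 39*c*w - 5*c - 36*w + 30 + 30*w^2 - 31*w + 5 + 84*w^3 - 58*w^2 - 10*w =30*c^3 + c^2*(148*w + 25) + c*(218*w^2 + 29*w - 90) + 84*w^3 - 28*w^2 - 77*w + 35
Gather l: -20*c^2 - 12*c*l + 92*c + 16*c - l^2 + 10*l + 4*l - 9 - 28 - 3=-20*c^2 + 108*c - l^2 + l*(14 - 12*c) - 40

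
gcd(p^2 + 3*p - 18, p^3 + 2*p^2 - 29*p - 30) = p + 6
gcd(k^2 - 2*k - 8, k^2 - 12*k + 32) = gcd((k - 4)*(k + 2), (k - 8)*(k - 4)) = k - 4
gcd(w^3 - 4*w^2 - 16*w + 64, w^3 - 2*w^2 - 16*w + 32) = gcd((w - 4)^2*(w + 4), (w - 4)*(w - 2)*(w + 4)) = w^2 - 16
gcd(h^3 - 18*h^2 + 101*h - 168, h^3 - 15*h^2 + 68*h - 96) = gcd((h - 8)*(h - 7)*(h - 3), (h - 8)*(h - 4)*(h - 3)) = h^2 - 11*h + 24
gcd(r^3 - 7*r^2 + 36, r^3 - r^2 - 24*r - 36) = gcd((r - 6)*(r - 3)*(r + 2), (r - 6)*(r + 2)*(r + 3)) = r^2 - 4*r - 12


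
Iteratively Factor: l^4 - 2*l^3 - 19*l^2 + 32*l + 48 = (l + 1)*(l^3 - 3*l^2 - 16*l + 48) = (l - 3)*(l + 1)*(l^2 - 16) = (l - 3)*(l + 1)*(l + 4)*(l - 4)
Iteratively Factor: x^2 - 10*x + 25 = (x - 5)*(x - 5)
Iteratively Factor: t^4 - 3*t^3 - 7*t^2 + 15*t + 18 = (t - 3)*(t^3 - 7*t - 6) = (t - 3)*(t + 2)*(t^2 - 2*t - 3) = (t - 3)^2*(t + 2)*(t + 1)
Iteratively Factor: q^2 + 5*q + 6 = (q + 3)*(q + 2)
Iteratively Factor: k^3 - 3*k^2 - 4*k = (k)*(k^2 - 3*k - 4) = k*(k + 1)*(k - 4)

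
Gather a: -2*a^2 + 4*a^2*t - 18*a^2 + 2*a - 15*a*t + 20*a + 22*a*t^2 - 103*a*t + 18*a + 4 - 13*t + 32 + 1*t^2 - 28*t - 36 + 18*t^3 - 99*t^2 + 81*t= a^2*(4*t - 20) + a*(22*t^2 - 118*t + 40) + 18*t^3 - 98*t^2 + 40*t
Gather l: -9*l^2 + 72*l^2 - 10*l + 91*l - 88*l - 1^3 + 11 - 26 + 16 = 63*l^2 - 7*l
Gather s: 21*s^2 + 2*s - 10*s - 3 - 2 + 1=21*s^2 - 8*s - 4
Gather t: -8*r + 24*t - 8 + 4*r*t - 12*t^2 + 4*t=-8*r - 12*t^2 + t*(4*r + 28) - 8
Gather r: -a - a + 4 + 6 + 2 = 12 - 2*a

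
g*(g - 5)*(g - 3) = g^3 - 8*g^2 + 15*g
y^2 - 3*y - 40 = (y - 8)*(y + 5)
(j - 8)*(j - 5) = j^2 - 13*j + 40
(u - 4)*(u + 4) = u^2 - 16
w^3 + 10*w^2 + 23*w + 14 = (w + 1)*(w + 2)*(w + 7)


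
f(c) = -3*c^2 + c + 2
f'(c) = 1 - 6*c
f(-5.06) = -79.87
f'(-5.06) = 31.36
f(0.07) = 2.06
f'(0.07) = 0.58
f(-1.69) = -8.26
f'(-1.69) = 11.14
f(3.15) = -24.62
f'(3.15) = -17.90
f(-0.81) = -0.78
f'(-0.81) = 5.86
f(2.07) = -8.78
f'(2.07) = -11.42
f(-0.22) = 1.63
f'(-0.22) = 2.32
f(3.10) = -23.73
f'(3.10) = -17.60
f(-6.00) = -112.00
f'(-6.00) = 37.00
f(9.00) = -232.00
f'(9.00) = -53.00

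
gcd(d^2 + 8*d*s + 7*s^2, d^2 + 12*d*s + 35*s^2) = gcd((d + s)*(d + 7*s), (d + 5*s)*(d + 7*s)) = d + 7*s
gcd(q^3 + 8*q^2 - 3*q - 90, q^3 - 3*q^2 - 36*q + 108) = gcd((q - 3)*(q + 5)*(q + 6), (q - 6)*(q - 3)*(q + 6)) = q^2 + 3*q - 18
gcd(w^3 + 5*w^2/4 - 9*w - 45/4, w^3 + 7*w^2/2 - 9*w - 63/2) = w^2 - 9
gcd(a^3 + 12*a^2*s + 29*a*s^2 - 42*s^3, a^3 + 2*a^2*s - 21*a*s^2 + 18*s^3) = -a^2 - 5*a*s + 6*s^2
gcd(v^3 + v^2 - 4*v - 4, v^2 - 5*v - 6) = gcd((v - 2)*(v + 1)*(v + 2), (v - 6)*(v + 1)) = v + 1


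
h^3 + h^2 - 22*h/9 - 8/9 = (h - 4/3)*(h + 1/3)*(h + 2)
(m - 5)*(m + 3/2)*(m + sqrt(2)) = m^3 - 7*m^2/2 + sqrt(2)*m^2 - 15*m/2 - 7*sqrt(2)*m/2 - 15*sqrt(2)/2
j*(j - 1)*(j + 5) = j^3 + 4*j^2 - 5*j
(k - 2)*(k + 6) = k^2 + 4*k - 12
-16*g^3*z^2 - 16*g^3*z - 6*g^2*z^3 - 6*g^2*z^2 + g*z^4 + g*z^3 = z*(-8*g + z)*(2*g + z)*(g*z + g)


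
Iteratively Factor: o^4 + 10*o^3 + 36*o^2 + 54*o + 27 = (o + 3)*(o^3 + 7*o^2 + 15*o + 9) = (o + 3)^2*(o^2 + 4*o + 3) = (o + 3)^3*(o + 1)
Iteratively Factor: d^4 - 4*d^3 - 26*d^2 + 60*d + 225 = (d - 5)*(d^3 + d^2 - 21*d - 45) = (d - 5)^2*(d^2 + 6*d + 9) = (d - 5)^2*(d + 3)*(d + 3)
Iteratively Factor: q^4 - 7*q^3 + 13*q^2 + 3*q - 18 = (q - 2)*(q^3 - 5*q^2 + 3*q + 9) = (q - 2)*(q + 1)*(q^2 - 6*q + 9) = (q - 3)*(q - 2)*(q + 1)*(q - 3)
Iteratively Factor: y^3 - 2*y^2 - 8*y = (y - 4)*(y^2 + 2*y) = (y - 4)*(y + 2)*(y)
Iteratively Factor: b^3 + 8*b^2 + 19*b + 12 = (b + 1)*(b^2 + 7*b + 12) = (b + 1)*(b + 4)*(b + 3)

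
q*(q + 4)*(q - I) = q^3 + 4*q^2 - I*q^2 - 4*I*q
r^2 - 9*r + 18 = (r - 6)*(r - 3)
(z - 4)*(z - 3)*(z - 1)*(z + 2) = z^4 - 6*z^3 + 3*z^2 + 26*z - 24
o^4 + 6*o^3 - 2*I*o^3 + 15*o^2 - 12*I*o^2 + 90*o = o*(o + 6)*(o - 5*I)*(o + 3*I)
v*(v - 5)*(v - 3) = v^3 - 8*v^2 + 15*v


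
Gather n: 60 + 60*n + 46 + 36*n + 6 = 96*n + 112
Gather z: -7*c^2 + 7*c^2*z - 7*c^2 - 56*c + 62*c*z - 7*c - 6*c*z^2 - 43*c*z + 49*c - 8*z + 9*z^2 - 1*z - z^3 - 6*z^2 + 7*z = -14*c^2 - 14*c - z^3 + z^2*(3 - 6*c) + z*(7*c^2 + 19*c - 2)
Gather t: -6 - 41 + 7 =-40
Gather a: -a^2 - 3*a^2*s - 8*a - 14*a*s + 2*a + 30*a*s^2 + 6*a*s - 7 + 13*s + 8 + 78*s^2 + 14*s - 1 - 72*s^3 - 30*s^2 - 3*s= a^2*(-3*s - 1) + a*(30*s^2 - 8*s - 6) - 72*s^3 + 48*s^2 + 24*s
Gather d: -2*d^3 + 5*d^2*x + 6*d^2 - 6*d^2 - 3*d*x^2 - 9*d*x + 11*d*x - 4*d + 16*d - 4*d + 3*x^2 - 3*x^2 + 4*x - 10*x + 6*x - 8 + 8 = -2*d^3 + 5*d^2*x + d*(-3*x^2 + 2*x + 8)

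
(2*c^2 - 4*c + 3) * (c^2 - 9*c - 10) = 2*c^4 - 22*c^3 + 19*c^2 + 13*c - 30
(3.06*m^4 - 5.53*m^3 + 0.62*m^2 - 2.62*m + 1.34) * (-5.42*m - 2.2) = -16.5852*m^5 + 23.2406*m^4 + 8.8056*m^3 + 12.8364*m^2 - 1.4988*m - 2.948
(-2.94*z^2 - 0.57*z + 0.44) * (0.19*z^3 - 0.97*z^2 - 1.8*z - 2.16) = -0.5586*z^5 + 2.7435*z^4 + 5.9285*z^3 + 6.9496*z^2 + 0.4392*z - 0.9504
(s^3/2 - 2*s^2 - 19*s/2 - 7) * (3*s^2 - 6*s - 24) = 3*s^5/2 - 9*s^4 - 57*s^3/2 + 84*s^2 + 270*s + 168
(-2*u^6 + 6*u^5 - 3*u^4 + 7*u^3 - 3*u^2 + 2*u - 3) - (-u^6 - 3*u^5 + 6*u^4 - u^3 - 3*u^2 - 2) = -u^6 + 9*u^5 - 9*u^4 + 8*u^3 + 2*u - 1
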